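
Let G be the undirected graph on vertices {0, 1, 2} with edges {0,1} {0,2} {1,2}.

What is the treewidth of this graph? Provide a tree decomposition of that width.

Treewidth 2.
One optimal decomposition is:
Bags: B1 = {0, 1, 2}
Tree: (single bag)

With just one bag of size 3, the width is 3 − 1 = 2, so tw(G) ≤ 2. Conversely, {0, 1, 2} is a clique of size 3, and the vertices of any clique must share a bag in every tree decomposition; so some bag has ≥ 3 vertices and tw(G) ≥ 2. The upper and lower bounds meet at 2, so that is the treewidth.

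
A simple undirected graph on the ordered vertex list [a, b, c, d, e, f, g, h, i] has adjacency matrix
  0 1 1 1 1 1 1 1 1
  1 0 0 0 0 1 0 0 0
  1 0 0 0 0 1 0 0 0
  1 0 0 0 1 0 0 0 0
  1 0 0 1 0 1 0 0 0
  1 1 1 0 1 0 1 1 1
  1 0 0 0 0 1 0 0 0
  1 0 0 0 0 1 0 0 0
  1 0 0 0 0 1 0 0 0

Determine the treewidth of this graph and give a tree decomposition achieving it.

Treewidth 2.
One optimal decomposition is:
Bags: B1 = {a, e, f}  B2 = {a, f, h}  B3 = {a, c, f}  B4 = {a, f, i}  B5 = {a, f, g}  B6 = {a, d, e}  B7 = {a, b, f}
Tree: B1–B2, B2–B3, B1–B4, B2–B5, B1–B6, B3–B7

Every bag has size at most 3, so the width is 3 − 1 = 2 and tw(G) ≤ 2. Conversely, {a, d, e} is a clique of size 3, and the vertices of any clique must share a bag in every tree decomposition; so some bag has ≥ 3 vertices and tw(G) ≥ 2. The upper and lower bounds meet at 2, so that is the treewidth.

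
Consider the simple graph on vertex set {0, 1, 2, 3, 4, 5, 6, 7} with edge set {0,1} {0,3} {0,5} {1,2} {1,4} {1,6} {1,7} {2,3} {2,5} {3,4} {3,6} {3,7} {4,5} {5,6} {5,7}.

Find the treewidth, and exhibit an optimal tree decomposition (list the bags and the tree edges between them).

The largest bag has 4 vertices, giving width 3; this decomposition certifies tw(G) ≤ 3. For the lower bound: the 4 vertex sets {0,1}, {2,5}, {3}, {6} are disjoint, each induces a connected subgraph, and every pair is joined by at least one edge of G. Contracting each set to a single vertex therefore yields K_{4} as a minor, and since treewidth is minor-monotone, tw(G) ≥ tw(K_{4}) = 3. Hence tw(G) = 3 exactly.

Treewidth 3.
One optimal decomposition is:
Bags: B1 = {0, 1, 3, 5}  B2 = {1, 2, 3, 5}  B3 = {1, 3, 5, 6}  B4 = {1, 3, 4, 5}  B5 = {1, 3, 5, 7}
Tree: B1–B2, B2–B3, B3–B4, B4–B5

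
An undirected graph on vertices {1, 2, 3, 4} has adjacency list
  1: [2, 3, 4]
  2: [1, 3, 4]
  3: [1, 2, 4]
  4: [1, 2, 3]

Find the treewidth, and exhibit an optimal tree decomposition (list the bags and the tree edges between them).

A single bag containing all 4 vertices is trivially a valid decomposition of width 3. Conversely, {1, 2, 3, 4} is a clique of size 4, and the vertices of any clique must share a bag in every tree decomposition; so some bag has ≥ 4 vertices and tw(G) ≥ 3. Hence tw(G) = 3 exactly.

Treewidth 3.
One such decomposition:
Bags: B1 = {1, 2, 3, 4}
Tree: (single bag)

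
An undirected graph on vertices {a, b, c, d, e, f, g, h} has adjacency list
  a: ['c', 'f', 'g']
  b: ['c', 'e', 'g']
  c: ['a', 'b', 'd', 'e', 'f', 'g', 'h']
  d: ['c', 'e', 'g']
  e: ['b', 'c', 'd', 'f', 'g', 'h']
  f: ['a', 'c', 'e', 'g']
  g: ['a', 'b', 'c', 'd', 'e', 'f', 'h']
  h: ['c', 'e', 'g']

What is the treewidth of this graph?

A width-3 tree decomposition is:
Bags: B1 = {c, e, f, g}  B2 = {a, c, f, g}  B3 = {b, c, e, g}  B4 = {c, d, e, g}  B5 = {c, e, g, h}
Tree: B1–B2, B1–B3, B3–B4, B1–B5
Each bag holds 4 vertices, so the decomposition has width 3, which upper-bounds the treewidth. On the other hand G contains the 4-clique {c, d, e, g}. A clique must lie in a single bag of any decomposition, so no decomposition can have width below 3. The upper and lower bounds meet at 3, so that is the treewidth.

3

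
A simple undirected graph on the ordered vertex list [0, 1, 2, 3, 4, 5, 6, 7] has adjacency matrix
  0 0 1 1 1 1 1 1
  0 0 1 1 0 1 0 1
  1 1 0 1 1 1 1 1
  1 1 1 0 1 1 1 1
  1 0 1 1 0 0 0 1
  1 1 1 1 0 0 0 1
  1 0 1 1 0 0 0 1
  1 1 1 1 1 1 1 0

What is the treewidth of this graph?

4

A width-4 tree decomposition is:
Bags: B1 = {0, 2, 3, 6, 7}  B2 = {0, 2, 3, 5, 7}  B3 = {1, 2, 3, 5, 7}  B4 = {0, 2, 3, 4, 7}
Tree: B1–B2, B2–B3, B1–B4
The largest bag has 5 vertices, giving width 4; this decomposition certifies tw(G) ≤ 4. On the other hand G contains the 5-clique {0, 2, 3, 4, 7}. A clique must lie in a single bag of any decomposition, so no decomposition can have width below 4. The upper and lower bounds meet at 4, so that is the treewidth.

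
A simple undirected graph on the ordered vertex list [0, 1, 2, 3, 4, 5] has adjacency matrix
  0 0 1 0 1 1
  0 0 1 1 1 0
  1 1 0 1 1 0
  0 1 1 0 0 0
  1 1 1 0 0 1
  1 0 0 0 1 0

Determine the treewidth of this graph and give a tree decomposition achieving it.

Every bag has size at most 3, so the width is 3 − 1 = 2 and tw(G) ≤ 2. For the lower bound, the 3 vertices {0, 2, 4} are pairwise adjacent, and any tree decomposition puts a clique entirely inside one bag — forcing width ≥ 2. Therefore the treewidth is 2.

Treewidth 2.
One optimal decomposition is:
Bags: B1 = {0, 2, 4}  B2 = {1, 2, 4}  B3 = {1, 2, 3}  B4 = {0, 4, 5}
Tree: B1–B2, B2–B3, B1–B4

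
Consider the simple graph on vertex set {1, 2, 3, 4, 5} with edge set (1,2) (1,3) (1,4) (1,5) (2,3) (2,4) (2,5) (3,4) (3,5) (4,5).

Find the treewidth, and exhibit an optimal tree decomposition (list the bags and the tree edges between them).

Treewidth 4.
One optimal decomposition is:
Bags: B1 = {1, 2, 3, 4, 5}
Tree: (single bag)

With just one bag of size 5, the width is 5 − 1 = 4, so tw(G) ≤ 4. On the other hand G contains the 5-clique {1, 2, 3, 4, 5}. A clique must lie in a single bag of any decomposition, so no decomposition can have width below 4. Combining the bounds, tw(G) = 4.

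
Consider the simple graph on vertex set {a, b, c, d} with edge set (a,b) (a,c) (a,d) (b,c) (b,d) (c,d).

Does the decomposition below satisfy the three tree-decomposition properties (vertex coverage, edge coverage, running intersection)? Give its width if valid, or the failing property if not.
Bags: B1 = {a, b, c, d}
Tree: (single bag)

Yes; width 3.

Every vertex of G appears in some bag (union = {a, b, c, d}); every edge is covered by a bag; and for each vertex v the set of bags containing v is connected in the bag tree. The decomposition is therefore valid. The largest bag has 4 vertices, so the width is 3.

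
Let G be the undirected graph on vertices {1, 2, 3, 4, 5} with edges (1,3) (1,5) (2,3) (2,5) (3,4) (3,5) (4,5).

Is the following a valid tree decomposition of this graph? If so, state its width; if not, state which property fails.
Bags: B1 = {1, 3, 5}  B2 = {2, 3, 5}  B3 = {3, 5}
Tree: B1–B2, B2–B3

No — vertex 4 appears in no bag.

A tree decomposition must satisfy three properties: every vertex lies in some bag; for every edge, both endpoints lie together in some bag; and for every vertex, the bags containing it form a connected subtree. Here vertex 4 appears in no bag, so the decomposition is invalid.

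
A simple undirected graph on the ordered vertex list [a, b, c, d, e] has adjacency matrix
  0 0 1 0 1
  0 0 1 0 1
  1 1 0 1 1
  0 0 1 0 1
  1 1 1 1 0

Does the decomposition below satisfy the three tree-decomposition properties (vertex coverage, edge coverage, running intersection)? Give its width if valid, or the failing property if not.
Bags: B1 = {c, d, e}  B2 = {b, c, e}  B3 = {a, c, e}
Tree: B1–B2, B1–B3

Checking the three conditions: (i) the bags cover all of {a, b, c, d, e}; (ii) for each edge, some bag contains both endpoints; (iii) the bags containing any fixed vertex form a subtree. All hold, so the decomposition is valid with width 3 − 1 = 2.

Yes; width 2.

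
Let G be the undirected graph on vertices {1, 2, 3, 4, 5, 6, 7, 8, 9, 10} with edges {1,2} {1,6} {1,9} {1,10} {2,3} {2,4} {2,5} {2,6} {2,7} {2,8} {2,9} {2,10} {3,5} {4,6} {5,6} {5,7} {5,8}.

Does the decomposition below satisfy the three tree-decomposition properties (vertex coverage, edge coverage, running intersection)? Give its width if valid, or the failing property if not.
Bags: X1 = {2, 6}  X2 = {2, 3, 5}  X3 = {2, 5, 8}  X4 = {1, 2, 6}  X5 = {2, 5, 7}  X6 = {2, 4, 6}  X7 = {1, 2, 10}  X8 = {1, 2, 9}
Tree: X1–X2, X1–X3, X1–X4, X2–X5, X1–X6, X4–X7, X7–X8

No — edge (5,6) lies in no bag.

A tree decomposition must satisfy three properties: every vertex lies in some bag; for every edge, both endpoints lie together in some bag; and for every vertex, the bags containing it form a connected subtree. Here edge (5,6) lies in no bag, so the decomposition is invalid.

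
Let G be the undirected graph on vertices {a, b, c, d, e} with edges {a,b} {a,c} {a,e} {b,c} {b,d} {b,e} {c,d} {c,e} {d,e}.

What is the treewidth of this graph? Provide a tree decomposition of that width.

Treewidth 3.
One optimal decomposition is:
Bags: B1 = {b, c, d, e}  B2 = {a, b, c, e}
Tree: B1–B2

Each bag holds 4 vertices, so the decomposition has width 3, which upper-bounds the treewidth. Conversely, {b, c, d, e} is a clique of size 4, and the vertices of any clique must share a bag in every tree decomposition; so some bag has ≥ 4 vertices and tw(G) ≥ 3. The upper and lower bounds meet at 3, so that is the treewidth.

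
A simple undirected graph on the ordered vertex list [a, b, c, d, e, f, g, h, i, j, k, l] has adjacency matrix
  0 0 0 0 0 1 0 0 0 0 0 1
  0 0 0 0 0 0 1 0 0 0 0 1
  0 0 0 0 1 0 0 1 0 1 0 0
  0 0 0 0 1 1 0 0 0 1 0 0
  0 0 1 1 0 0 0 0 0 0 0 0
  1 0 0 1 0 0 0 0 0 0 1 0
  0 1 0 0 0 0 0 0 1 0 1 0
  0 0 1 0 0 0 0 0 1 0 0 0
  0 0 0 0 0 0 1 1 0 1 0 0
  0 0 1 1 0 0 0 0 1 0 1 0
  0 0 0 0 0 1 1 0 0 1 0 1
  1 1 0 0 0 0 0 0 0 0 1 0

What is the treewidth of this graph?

A width-3 tree decomposition is:
Bags: B1 = {a, b, g, l}  B2 = {a, g, k, l}  B3 = {a, f, g, k}  B4 = {f, g, i, k}  B5 = {f, i, j, k}  B6 = {d, f, i, j}  B7 = {d, h, i, j}  B8 = {c, d, h, j}  B9 = {c, d, e, h}
Tree: B1–B2, B2–B3, B3–B4, B4–B5, B5–B6, B6–B7, B7–B8, B8–B9
The largest bag has 4 vertices, giving width 3; this decomposition certifies tw(G) ≤ 3. For the lower bound: the 4 vertex sets {a,b,l}, {g}, {k}, {d,f,i,j} are disjoint, each induces a connected subgraph, and every pair is joined by at least one edge of G. Contracting each set to a single vertex therefore yields K_{4} as a minor, and since treewidth is minor-monotone, tw(G) ≥ tw(K_{4}) = 3. Therefore the treewidth is 3.

3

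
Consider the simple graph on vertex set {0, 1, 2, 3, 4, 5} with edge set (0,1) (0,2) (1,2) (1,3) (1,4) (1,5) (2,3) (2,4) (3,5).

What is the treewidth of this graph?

2

A width-2 tree decomposition is:
Bags: B1 = {1, 2, 4}  B2 = {1, 2, 3}  B3 = {1, 3, 5}  B4 = {0, 1, 2}
Tree: B1–B2, B2–B3, B2–B4
The largest bag has 3 vertices, giving width 2; this decomposition certifies tw(G) ≤ 2. Conversely, {0, 1, 2} is a clique of size 3, and the vertices of any clique must share a bag in every tree decomposition; so some bag has ≥ 3 vertices and tw(G) ≥ 2. Hence tw(G) = 2 exactly.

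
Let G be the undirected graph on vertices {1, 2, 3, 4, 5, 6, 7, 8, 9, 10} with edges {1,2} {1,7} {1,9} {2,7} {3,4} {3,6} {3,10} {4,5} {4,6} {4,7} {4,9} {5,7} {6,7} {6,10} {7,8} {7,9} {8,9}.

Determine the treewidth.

2

A width-2 tree decomposition is:
Bags: B1 = {4, 7, 9}  B2 = {4, 5, 7}  B3 = {4, 6, 7}  B4 = {1, 7, 9}  B5 = {3, 4, 6}  B6 = {1, 2, 7}  B7 = {7, 8, 9}  B8 = {3, 6, 10}
Tree: B1–B2, B2–B3, B1–B4, B3–B5, B4–B6, B4–B7, B5–B8
Every bag has size at most 3, so the width is 3 − 1 = 2 and tw(G) ≤ 2. Conversely, {3, 6, 10} is a clique of size 3, and the vertices of any clique must share a bag in every tree decomposition; so some bag has ≥ 3 vertices and tw(G) ≥ 2. Hence tw(G) = 2 exactly.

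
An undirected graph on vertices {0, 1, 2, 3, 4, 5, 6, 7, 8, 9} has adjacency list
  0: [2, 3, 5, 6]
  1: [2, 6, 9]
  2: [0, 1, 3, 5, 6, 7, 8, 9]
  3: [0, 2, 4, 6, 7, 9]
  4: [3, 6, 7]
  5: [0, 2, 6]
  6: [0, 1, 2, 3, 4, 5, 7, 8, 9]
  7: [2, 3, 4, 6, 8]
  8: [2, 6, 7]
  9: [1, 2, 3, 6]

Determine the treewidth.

A width-3 tree decomposition is:
Bags: B1 = {3, 4, 6, 7}  B2 = {2, 3, 6, 7}  B3 = {0, 2, 3, 6}  B4 = {0, 2, 5, 6}  B5 = {2, 3, 6, 9}  B6 = {1, 2, 6, 9}  B7 = {2, 6, 7, 8}
Tree: B1–B2, B2–B3, B3–B4, B3–B5, B5–B6, B2–B7
The largest bag has 4 vertices, giving width 3; this decomposition certifies tw(G) ≤ 3. On the other hand G contains the 4-clique {2, 6, 7, 8}. A clique must lie in a single bag of any decomposition, so no decomposition can have width below 3. Therefore the treewidth is 3.

3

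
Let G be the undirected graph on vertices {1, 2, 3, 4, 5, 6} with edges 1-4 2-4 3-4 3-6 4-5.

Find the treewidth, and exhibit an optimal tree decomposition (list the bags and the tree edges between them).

Treewidth 1.
One such decomposition:
Bags: B1 = {3, 4}  B2 = {4, 5}  B3 = {1, 4}  B4 = {2, 4}  B5 = {3, 6}
Tree: B1–B2, B2–B3, B1–B4, B1–B5

The largest bag has 2 vertices, giving width 1; this decomposition certifies tw(G) ≤ 1. Any graph with an edge has treewidth ≥ 1, and G has the edge 3–4. Combining the bounds, tw(G) = 1.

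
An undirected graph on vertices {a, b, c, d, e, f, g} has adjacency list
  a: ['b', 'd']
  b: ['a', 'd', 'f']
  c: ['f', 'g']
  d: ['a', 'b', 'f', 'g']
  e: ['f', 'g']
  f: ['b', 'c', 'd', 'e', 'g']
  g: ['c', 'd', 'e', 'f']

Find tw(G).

A width-2 tree decomposition is:
Bags: B1 = {d, f, g}  B2 = {b, d, f}  B3 = {e, f, g}  B4 = {c, f, g}  B5 = {a, b, d}
Tree: B1–B2, B1–B3, B3–B4, B2–B5
The largest bag has 3 vertices, giving width 2; this decomposition certifies tw(G) ≤ 2. For the lower bound, the 3 vertices {a, b, d} are pairwise adjacent, and any tree decomposition puts a clique entirely inside one bag — forcing width ≥ 2. Therefore the treewidth is 2.

2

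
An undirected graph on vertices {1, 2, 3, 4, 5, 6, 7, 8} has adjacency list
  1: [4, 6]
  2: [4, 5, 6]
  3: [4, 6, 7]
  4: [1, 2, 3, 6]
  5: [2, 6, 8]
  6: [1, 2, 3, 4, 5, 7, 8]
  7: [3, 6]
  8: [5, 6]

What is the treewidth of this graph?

A width-2 tree decomposition is:
Bags: B1 = {2, 4, 6}  B2 = {1, 4, 6}  B3 = {2, 5, 6}  B4 = {5, 6, 8}  B5 = {3, 4, 6}  B6 = {3, 6, 7}
Tree: B1–B2, B1–B3, B3–B4, B2–B5, B5–B6
Each bag holds 3 vertices, so the decomposition has width 2, which upper-bounds the treewidth. For the lower bound, the 3 vertices {5, 6, 8} are pairwise adjacent, and any tree decomposition puts a clique entirely inside one bag — forcing width ≥ 2. Therefore the treewidth is 2.

2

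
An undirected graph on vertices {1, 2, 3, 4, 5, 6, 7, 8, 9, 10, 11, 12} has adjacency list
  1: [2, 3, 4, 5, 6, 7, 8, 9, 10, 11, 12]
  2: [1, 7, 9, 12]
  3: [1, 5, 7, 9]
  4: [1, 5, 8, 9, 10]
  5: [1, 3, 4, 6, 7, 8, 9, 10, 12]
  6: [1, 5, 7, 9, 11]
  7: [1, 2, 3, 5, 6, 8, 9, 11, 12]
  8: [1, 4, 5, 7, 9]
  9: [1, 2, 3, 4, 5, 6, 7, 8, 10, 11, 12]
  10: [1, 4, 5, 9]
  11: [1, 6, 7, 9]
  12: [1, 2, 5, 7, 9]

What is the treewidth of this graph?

A width-4 tree decomposition is:
Bags: B1 = {1, 5, 7, 9, 12}  B2 = {1, 3, 5, 7, 9}  B3 = {1, 5, 7, 8, 9}  B4 = {1, 2, 7, 9, 12}  B5 = {1, 4, 5, 8, 9}  B6 = {1, 4, 5, 9, 10}  B7 = {1, 5, 6, 7, 9}  B8 = {1, 6, 7, 9, 11}
Tree: B1–B2, B1–B3, B1–B4, B3–B5, B5–B6, B3–B7, B7–B8
Each bag holds 5 vertices, so the decomposition has width 4, which upper-bounds the treewidth. For the lower bound, the 5 vertices {1, 2, 7, 9, 12} are pairwise adjacent, and any tree decomposition puts a clique entirely inside one bag — forcing width ≥ 4. Combining the bounds, tw(G) = 4.

4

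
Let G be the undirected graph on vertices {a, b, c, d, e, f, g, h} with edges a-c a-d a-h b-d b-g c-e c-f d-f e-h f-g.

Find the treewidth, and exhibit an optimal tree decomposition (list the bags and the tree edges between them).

Treewidth 2.
One such decomposition:
Bags: B1 = {b, f, g}  B2 = {b, d, f}  B3 = {c, d, f}  B4 = {a, c, d}  B5 = {a, c, e}  B6 = {a, e, h}
Tree: B1–B2, B2–B3, B3–B4, B4–B5, B5–B6

The largest bag has 3 vertices, giving width 2; this decomposition certifies tw(G) ≤ 2. For the lower bound, G contains the cycle g–b–d–f–g, so G is not a forest; only forests have treewidth ≤ 1, hence tw(G) ≥ 2. Hence tw(G) = 2 exactly.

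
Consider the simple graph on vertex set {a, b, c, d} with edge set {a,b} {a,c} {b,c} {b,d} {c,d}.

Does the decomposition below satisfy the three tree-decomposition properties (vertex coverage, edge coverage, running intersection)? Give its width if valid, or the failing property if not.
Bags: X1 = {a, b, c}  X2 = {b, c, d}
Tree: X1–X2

Every vertex of G appears in some bag (union = {a, b, c, d}); every edge is covered by a bag; and for each vertex v the set of bags containing v is connected in the bag tree. The decomposition is therefore valid. The largest bag has 3 vertices, so the width is 2.

Yes; width 2.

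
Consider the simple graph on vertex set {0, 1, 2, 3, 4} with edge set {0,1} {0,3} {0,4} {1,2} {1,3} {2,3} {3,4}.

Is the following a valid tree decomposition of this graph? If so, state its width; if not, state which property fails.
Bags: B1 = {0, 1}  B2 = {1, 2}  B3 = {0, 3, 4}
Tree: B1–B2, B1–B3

No — edge (3,1) lies in no bag.

A tree decomposition must satisfy three properties: every vertex lies in some bag; for every edge, both endpoints lie together in some bag; and for every vertex, the bags containing it form a connected subtree. Here edge (3,1) lies in no bag, so the decomposition is invalid.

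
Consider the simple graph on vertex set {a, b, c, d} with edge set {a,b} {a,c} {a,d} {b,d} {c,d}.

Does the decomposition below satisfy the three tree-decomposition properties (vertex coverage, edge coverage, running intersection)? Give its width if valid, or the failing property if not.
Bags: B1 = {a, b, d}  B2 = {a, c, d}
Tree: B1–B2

Yes; width 2.

Every vertex of G appears in some bag (union = {a, b, c, d}); every edge is covered by a bag; and for each vertex v the set of bags containing v is connected in the bag tree. The decomposition is therefore valid. The largest bag has 3 vertices, so the width is 2.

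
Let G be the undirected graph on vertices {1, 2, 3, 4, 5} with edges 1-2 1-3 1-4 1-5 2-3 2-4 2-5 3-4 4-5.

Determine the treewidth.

3

A width-3 tree decomposition is:
Bags: B1 = {1, 2, 3, 4}  B2 = {1, 2, 4, 5}
Tree: B1–B2
Each bag holds 4 vertices, so the decomposition has width 3, which upper-bounds the treewidth. For the lower bound, the 4 vertices {1, 2, 3, 4} are pairwise adjacent, and any tree decomposition puts a clique entirely inside one bag — forcing width ≥ 3. The upper and lower bounds meet at 3, so that is the treewidth.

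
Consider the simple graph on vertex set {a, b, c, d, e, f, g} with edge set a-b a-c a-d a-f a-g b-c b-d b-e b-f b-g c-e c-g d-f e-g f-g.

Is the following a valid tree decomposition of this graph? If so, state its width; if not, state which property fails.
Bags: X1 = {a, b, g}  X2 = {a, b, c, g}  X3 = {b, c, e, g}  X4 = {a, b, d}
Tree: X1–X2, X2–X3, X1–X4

No — vertex f appears in no bag.

A tree decomposition must satisfy three properties: every vertex lies in some bag; for every edge, both endpoints lie together in some bag; and for every vertex, the bags containing it form a connected subtree. Here vertex f appears in no bag, so the decomposition is invalid.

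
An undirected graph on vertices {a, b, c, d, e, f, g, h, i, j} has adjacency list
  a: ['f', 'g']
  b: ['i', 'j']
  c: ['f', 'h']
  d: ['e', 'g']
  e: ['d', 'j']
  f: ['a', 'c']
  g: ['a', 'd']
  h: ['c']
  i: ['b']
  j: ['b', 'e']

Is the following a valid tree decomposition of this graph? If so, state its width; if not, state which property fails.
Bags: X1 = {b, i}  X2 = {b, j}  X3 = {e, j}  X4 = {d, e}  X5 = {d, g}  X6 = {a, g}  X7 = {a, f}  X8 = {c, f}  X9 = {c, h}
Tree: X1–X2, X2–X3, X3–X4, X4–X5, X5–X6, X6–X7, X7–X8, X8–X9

Yes; width 1.

Every vertex of G appears in some bag (union = {a, b, c, d, e, f, g, h, i, j}); every edge is covered by a bag; and for each vertex v the set of bags containing v is connected in the bag tree. The decomposition is therefore valid. The largest bag has 2 vertices, so the width is 1.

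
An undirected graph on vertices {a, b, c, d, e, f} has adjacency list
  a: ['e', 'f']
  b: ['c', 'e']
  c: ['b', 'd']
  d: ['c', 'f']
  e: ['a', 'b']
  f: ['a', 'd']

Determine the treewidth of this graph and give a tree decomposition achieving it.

Treewidth 2.
One such decomposition:
Bags: B1 = {c, d, f}  B2 = {a, c, f}  B3 = {a, c, e}  B4 = {b, c, e}
Tree: B1–B2, B2–B3, B3–B4

Every bag has size at most 3, so the width is 3 − 1 = 2 and tw(G) ≤ 2. Since c–d–f–a–e–b–c is a cycle in G, G is not acyclic. Forests are exactly the graphs of treewidth ≤ 1, so tw(G) ≥ 2. Combining the bounds, tw(G) = 2.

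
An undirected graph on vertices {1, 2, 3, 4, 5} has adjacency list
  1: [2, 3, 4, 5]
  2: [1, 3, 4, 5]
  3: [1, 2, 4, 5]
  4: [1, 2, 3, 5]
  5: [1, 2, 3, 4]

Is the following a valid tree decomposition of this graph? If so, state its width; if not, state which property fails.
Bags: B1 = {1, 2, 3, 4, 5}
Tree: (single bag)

Yes; width 4.

Vertex coverage: the bags together contain {1, 2, 3, 4, 5}, the full vertex set. Edge coverage: each edge of G has both endpoints in at least one bag. Running intersection: for every vertex, the bags containing it form a connected subtree. All three properties hold, so this is a valid tree decomposition of width max|bag| − 1 = 4, and hence tw(G) ≤ 4.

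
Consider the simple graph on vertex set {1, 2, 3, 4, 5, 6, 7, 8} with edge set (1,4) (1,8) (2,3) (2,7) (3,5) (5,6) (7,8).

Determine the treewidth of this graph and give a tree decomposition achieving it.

Every bag has size at most 2, so the width is 2 − 1 = 1 and tw(G) ≤ 1. G has an edge, so its treewidth is at least 1. Combining the bounds, tw(G) = 1.

Treewidth 1.
One such decomposition:
Bags: B1 = {1, 4}  B2 = {1, 8}  B3 = {7, 8}  B4 = {2, 7}  B5 = {2, 3}  B6 = {3, 5}  B7 = {5, 6}
Tree: B1–B2, B2–B3, B3–B4, B4–B5, B5–B6, B6–B7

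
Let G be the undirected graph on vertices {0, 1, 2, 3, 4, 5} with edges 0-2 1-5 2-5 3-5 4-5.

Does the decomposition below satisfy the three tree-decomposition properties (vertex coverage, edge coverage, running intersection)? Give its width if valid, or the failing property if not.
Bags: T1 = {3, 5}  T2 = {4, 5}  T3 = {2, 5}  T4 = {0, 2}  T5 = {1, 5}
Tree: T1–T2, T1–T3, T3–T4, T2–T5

Vertex coverage: the bags together contain {0, 1, 2, 3, 4, 5}, the full vertex set. Edge coverage: each edge of G has both endpoints in at least one bag. Running intersection: for every vertex, the bags containing it form a connected subtree. All three properties hold, so this is a valid tree decomposition of width max|bag| − 1 = 1, and hence tw(G) ≤ 1.

Yes; width 1.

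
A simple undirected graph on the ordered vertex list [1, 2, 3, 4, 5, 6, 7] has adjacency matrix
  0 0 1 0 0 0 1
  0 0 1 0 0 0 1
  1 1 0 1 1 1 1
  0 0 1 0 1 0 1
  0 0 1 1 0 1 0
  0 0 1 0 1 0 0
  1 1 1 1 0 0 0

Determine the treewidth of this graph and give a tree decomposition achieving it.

Each bag holds 3 vertices, so the decomposition has width 2, which upper-bounds the treewidth. On the other hand G contains the 3-clique {3, 4, 5}. A clique must lie in a single bag of any decomposition, so no decomposition can have width below 2. Hence tw(G) = 2 exactly.

Treewidth 2.
One optimal decomposition is:
Bags: B1 = {3, 4, 5}  B2 = {3, 5, 6}  B3 = {3, 4, 7}  B4 = {2, 3, 7}  B5 = {1, 3, 7}
Tree: B1–B2, B1–B3, B3–B4, B4–B5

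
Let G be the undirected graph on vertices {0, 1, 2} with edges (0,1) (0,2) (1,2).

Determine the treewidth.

2

A width-2 tree decomposition is:
Bags: B1 = {0, 1, 2}
Tree: (single bag)
A single bag containing all 3 vertices is trivially a valid decomposition of width 2. For the lower bound, the 3 vertices {0, 1, 2} are pairwise adjacent, and any tree decomposition puts a clique entirely inside one bag — forcing width ≥ 2. The upper and lower bounds meet at 2, so that is the treewidth.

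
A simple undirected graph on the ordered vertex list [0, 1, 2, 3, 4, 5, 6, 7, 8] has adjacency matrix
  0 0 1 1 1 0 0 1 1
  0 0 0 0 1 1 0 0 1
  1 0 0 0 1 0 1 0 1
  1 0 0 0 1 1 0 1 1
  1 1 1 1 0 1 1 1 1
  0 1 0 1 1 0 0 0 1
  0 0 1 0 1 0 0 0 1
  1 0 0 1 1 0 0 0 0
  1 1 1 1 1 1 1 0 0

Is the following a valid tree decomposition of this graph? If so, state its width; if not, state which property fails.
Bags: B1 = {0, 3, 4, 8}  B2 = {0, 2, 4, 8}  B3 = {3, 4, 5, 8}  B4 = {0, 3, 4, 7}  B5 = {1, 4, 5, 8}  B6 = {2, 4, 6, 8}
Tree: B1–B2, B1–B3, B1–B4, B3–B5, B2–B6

Yes; width 3.

Checking the three conditions: (i) the bags cover all of {0, 1, 2, 3, 4, 5, 6, 7, 8}; (ii) for each edge, some bag contains both endpoints; (iii) the bags containing any fixed vertex form a subtree. All hold, so the decomposition is valid with width 4 − 1 = 3.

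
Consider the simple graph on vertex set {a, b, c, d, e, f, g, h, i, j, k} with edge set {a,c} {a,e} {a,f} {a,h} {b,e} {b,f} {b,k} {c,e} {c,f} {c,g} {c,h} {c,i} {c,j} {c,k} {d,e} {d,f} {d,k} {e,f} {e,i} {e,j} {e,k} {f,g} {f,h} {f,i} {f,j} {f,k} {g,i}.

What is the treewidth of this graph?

3

A width-3 tree decomposition is:
Bags: B1 = {c, e, f, j}  B2 = {a, c, e, f}  B3 = {c, e, f, i}  B4 = {c, e, f, k}  B5 = {d, e, f, k}  B6 = {c, f, g, i}  B7 = {a, c, f, h}  B8 = {b, e, f, k}
Tree: B1–B2, B2–B3, B2–B4, B4–B5, B3–B6, B2–B7, B5–B8
The largest bag has 4 vertices, giving width 3; this decomposition certifies tw(G) ≤ 3. On the other hand G contains the 4-clique {d, e, f, k}. A clique must lie in a single bag of any decomposition, so no decomposition can have width below 3. The upper and lower bounds meet at 3, so that is the treewidth.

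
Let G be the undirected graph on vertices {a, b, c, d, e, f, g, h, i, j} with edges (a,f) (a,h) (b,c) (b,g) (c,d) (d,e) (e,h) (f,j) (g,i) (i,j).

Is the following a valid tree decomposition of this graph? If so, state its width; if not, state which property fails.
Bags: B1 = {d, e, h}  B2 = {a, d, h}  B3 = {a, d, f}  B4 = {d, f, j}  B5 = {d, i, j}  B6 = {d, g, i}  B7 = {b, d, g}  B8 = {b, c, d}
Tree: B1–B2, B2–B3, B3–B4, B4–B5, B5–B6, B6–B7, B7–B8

Yes; width 2.

Vertex coverage: the bags together contain {a, b, c, d, e, f, g, h, i, j}, the full vertex set. Edge coverage: each edge of G has both endpoints in at least one bag. Running intersection: for every vertex, the bags containing it form a connected subtree. All three properties hold, so this is a valid tree decomposition of width max|bag| − 1 = 2, and hence tw(G) ≤ 2.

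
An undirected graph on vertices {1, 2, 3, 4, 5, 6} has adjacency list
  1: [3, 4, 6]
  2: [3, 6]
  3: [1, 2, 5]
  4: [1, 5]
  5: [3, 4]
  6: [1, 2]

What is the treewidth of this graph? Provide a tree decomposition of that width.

Treewidth 2.
One such decomposition:
Bags: B1 = {3, 4, 5}  B2 = {1, 3, 4}  B3 = {1, 2, 3}  B4 = {1, 2, 6}
Tree: B1–B2, B2–B3, B3–B4

The largest bag has 3 vertices, giving width 2; this decomposition certifies tw(G) ≤ 2. The edges 5–4–1–3–5 form a cycle, so G is not a tree and its treewidth is at least 2. Therefore the treewidth is 2.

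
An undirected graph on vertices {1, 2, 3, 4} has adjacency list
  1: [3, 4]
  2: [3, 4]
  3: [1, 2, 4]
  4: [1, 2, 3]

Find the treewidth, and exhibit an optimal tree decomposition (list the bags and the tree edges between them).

Each bag holds 3 vertices, so the decomposition has width 2, which upper-bounds the treewidth. For the lower bound, the 3 vertices {1, 3, 4} are pairwise adjacent, and any tree decomposition puts a clique entirely inside one bag — forcing width ≥ 2. The upper and lower bounds meet at 2, so that is the treewidth.

Treewidth 2.
One optimal decomposition is:
Bags: B1 = {2, 3, 4}  B2 = {1, 3, 4}
Tree: B1–B2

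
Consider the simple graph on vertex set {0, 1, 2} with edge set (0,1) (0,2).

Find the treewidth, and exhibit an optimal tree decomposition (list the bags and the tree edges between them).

The largest bag has 2 vertices, giving width 1; this decomposition certifies tw(G) ≤ 1. Since G has at least one edge (e.g. 0–1), it is not an edgeless graph, so tw(G) ≥ 1. Therefore the treewidth is 1.

Treewidth 1.
One optimal decomposition is:
Bags: B1 = {0, 1}  B2 = {0, 2}
Tree: B1–B2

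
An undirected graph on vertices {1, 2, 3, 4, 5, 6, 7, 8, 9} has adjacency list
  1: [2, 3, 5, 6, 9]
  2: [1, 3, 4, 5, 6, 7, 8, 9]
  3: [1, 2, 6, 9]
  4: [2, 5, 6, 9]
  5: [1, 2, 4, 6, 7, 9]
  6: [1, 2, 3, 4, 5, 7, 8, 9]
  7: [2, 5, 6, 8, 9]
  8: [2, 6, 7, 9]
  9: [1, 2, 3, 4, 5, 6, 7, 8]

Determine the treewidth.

A width-4 tree decomposition is:
Bags: B1 = {2, 4, 5, 6, 9}  B2 = {2, 5, 6, 7, 9}  B3 = {1, 2, 5, 6, 9}  B4 = {1, 2, 3, 6, 9}  B5 = {2, 6, 7, 8, 9}
Tree: B1–B2, B2–B3, B3–B4, B2–B5
Each bag holds 5 vertices, so the decomposition has width 4, which upper-bounds the treewidth. Conversely, {2, 6, 7, 8, 9} is a clique of size 5, and the vertices of any clique must share a bag in every tree decomposition; so some bag has ≥ 5 vertices and tw(G) ≥ 4. The upper and lower bounds meet at 4, so that is the treewidth.

4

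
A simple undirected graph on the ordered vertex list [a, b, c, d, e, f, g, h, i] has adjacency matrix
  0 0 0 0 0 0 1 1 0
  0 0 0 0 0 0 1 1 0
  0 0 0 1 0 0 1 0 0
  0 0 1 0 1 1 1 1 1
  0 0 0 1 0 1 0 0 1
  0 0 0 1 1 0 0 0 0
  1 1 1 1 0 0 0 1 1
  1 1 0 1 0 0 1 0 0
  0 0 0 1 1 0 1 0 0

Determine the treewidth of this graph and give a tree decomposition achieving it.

Each bag holds 3 vertices, so the decomposition has width 2, which upper-bounds the treewidth. Conversely, {d, g, h} is a clique of size 3, and the vertices of any clique must share a bag in every tree decomposition; so some bag has ≥ 3 vertices and tw(G) ≥ 2. The upper and lower bounds meet at 2, so that is the treewidth.

Treewidth 2.
One such decomposition:
Bags: B1 = {d, e, i}  B2 = {d, g, i}  B3 = {d, g, h}  B4 = {c, d, g}  B5 = {a, g, h}  B6 = {b, g, h}  B7 = {d, e, f}
Tree: B1–B2, B2–B3, B2–B4, B3–B5, B3–B6, B1–B7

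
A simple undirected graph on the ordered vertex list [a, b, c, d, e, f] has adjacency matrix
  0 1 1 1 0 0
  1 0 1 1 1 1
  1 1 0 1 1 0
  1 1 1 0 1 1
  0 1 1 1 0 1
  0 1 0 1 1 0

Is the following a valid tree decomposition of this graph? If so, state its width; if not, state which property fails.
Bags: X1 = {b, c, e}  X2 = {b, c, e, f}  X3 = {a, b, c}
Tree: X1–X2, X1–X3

No — vertex d appears in no bag.

A tree decomposition must satisfy three properties: every vertex lies in some bag; for every edge, both endpoints lie together in some bag; and for every vertex, the bags containing it form a connected subtree. Here vertex d appears in no bag, so the decomposition is invalid.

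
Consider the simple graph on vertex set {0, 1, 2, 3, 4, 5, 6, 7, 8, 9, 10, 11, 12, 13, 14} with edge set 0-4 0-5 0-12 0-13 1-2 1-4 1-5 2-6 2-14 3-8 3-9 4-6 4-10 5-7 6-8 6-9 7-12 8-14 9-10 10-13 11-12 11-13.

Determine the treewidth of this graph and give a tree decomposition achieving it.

Treewidth 3.
One optimal decomposition is:
Bags: B1 = {3, 8, 9, 14}  B2 = {6, 8, 9, 14}  B3 = {2, 6, 9, 14}  B4 = {2, 6, 9, 10}  B5 = {2, 4, 6, 10}  B6 = {1, 2, 4, 10}  B7 = {1, 4, 10, 13}  B8 = {0, 1, 4, 13}  B9 = {0, 1, 5, 13}  B10 = {0, 5, 11, 13}  B11 = {0, 5, 11, 12}  B12 = {5, 7, 11, 12}
Tree: B1–B2, B2–B3, B3–B4, B4–B5, B5–B6, B6–B7, B7–B8, B8–B9, B9–B10, B10–B11, B11–B12

The largest bag has 4 vertices, giving width 3; this decomposition certifies tw(G) ≤ 3. For the lower bound: the 4 vertex sets {3,8,14}, {9}, {6}, {1,2,4,10} are disjoint, each induces a connected subgraph, and every pair is joined by at least one edge of G. Contracting each set to a single vertex therefore yields K_{4} as a minor, and since treewidth is minor-monotone, tw(G) ≥ tw(K_{4}) = 3. Therefore the treewidth is 3.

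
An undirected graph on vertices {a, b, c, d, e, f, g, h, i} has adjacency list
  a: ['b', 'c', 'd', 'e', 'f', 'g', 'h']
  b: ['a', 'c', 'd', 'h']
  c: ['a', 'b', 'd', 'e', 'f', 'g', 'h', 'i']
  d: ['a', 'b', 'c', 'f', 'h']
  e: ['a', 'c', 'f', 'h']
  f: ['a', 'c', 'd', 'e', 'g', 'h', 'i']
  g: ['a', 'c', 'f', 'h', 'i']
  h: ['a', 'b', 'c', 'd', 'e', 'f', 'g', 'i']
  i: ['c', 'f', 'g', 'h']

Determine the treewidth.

A width-4 tree decomposition is:
Bags: B1 = {a, c, f, g, h}  B2 = {a, c, d, f, h}  B3 = {c, f, g, h, i}  B4 = {a, c, e, f, h}  B5 = {a, b, c, d, h}
Tree: B1–B2, B1–B3, B2–B4, B2–B5
Each bag holds 5 vertices, so the decomposition has width 4, which upper-bounds the treewidth. On the other hand G contains the 5-clique {a, c, d, f, h}. A clique must lie in a single bag of any decomposition, so no decomposition can have width below 4. Therefore the treewidth is 4.

4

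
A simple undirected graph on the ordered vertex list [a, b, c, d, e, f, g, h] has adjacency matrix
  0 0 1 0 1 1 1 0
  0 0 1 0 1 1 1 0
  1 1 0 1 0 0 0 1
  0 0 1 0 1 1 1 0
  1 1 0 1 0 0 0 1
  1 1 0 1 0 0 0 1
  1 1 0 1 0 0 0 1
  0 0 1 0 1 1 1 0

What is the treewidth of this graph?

A width-4 tree decomposition is:
Bags: B1 = {c, e, f, g, h}  B2 = {c, d, e, f, g}  B3 = {a, c, e, f, g}  B4 = {b, c, e, f, g}
Tree: B1–B2, B2–B3, B3–B4
Every bag has size at most 5, so the width is 5 − 1 = 4 and tw(G) ≤ 4. For the lower bound: the 5 vertex sets {g,h}, {d,e}, {a,c}, {f}, {b} are disjoint, each induces a connected subgraph, and every pair is joined by at least one edge of G. Contracting each set to a single vertex therefore yields K_{5} as a minor, and since treewidth is minor-monotone, tw(G) ≥ tw(K_{5}) = 4. Therefore the treewidth is 4.

4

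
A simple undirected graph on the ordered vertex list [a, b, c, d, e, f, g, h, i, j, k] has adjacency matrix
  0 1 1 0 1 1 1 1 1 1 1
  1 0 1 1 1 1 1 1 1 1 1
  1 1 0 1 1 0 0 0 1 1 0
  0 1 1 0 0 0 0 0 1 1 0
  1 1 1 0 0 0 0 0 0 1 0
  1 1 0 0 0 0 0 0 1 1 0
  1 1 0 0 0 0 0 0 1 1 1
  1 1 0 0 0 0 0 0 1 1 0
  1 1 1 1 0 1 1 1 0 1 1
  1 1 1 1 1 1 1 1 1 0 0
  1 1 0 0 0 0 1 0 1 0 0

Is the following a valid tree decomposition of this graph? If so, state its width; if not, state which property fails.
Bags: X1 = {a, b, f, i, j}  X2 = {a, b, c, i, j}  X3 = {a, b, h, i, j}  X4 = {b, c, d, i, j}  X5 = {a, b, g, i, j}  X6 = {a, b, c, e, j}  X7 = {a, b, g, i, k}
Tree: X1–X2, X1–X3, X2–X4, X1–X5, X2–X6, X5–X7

Yes; width 4.

Every vertex of G appears in some bag (union = {a, b, c, d, e, f, g, h, i, j, k}); every edge is covered by a bag; and for each vertex v the set of bags containing v is connected in the bag tree. The decomposition is therefore valid. The largest bag has 5 vertices, so the width is 4.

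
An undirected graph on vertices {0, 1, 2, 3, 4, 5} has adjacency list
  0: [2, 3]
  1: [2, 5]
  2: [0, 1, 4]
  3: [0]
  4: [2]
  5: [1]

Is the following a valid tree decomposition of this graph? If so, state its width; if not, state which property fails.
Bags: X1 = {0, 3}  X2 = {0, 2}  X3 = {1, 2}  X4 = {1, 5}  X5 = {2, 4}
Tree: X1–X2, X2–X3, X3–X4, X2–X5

Yes; width 1.

Every vertex of G appears in some bag (union = {0, 1, 2, 3, 4, 5}); every edge is covered by a bag; and for each vertex v the set of bags containing v is connected in the bag tree. The decomposition is therefore valid. The largest bag has 2 vertices, so the width is 1.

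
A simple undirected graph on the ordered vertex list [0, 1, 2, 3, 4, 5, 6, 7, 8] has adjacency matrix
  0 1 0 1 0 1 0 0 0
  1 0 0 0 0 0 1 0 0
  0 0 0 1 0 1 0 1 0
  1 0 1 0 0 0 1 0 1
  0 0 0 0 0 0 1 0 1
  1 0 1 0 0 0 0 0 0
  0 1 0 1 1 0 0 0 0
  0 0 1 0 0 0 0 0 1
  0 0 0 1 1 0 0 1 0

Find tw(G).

3

A width-3 tree decomposition is:
Bags: B1 = {0, 2, 5, 7}  B2 = {0, 2, 3, 7}  B3 = {0, 3, 7, 8}  B4 = {0, 1, 3, 8}  B5 = {1, 3, 6, 8}  B6 = {1, 4, 6, 8}
Tree: B1–B2, B2–B3, B3–B4, B4–B5, B5–B6
Each bag holds 4 vertices, so the decomposition has width 3, which upper-bounds the treewidth. For the lower bound: the 4 vertex sets {2,5,7}, {0}, {3}, {1,4,6,8} are disjoint, each induces a connected subgraph, and every pair is joined by at least one edge of G. Contracting each set to a single vertex therefore yields K_{4} as a minor, and since treewidth is minor-monotone, tw(G) ≥ tw(K_{4}) = 3. Therefore the treewidth is 3.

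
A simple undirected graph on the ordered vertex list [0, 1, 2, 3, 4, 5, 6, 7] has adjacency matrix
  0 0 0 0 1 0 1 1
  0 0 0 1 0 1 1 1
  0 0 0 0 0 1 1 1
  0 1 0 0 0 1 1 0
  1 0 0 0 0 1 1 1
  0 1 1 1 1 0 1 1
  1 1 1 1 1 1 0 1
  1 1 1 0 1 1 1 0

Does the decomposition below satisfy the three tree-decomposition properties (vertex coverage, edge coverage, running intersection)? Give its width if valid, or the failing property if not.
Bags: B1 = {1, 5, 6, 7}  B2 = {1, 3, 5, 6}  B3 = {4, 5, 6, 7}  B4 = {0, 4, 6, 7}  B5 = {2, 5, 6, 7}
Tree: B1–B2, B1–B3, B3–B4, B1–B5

Checking the three conditions: (i) the bags cover all of {0, 1, 2, 3, 4, 5, 6, 7}; (ii) for each edge, some bag contains both endpoints; (iii) the bags containing any fixed vertex form a subtree. All hold, so the decomposition is valid with width 4 − 1 = 3.

Yes; width 3.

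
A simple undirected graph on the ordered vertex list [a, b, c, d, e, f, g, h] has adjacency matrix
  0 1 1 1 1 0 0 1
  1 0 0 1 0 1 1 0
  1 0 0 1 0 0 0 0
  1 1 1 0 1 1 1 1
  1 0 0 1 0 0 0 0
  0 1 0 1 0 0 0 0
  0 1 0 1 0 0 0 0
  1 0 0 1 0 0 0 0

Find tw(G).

A width-2 tree decomposition is:
Bags: B1 = {a, d, h}  B2 = {a, c, d}  B3 = {a, b, d}  B4 = {b, d, f}  B5 = {b, d, g}  B6 = {a, d, e}
Tree: B1–B2, B1–B3, B3–B4, B3–B5, B1–B6
Each bag holds 3 vertices, so the decomposition has width 2, which upper-bounds the treewidth. For the lower bound, the 3 vertices {b, d, g} are pairwise adjacent, and any tree decomposition puts a clique entirely inside one bag — forcing width ≥ 2. Combining the bounds, tw(G) = 2.

2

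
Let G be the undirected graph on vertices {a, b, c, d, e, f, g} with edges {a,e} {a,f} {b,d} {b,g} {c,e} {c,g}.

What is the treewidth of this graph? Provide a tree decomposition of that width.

The largest bag has 2 vertices, giving width 1; this decomposition certifies tw(G) ≤ 1. Any graph with an edge has treewidth ≥ 1, and G has the edge d–b. Combining the bounds, tw(G) = 1.

Treewidth 1.
Bags: B1 = {b, d}  B2 = {b, g}  B3 = {c, g}  B4 = {c, e}  B5 = {a, e}  B6 = {a, f}
Tree: B1–B2, B2–B3, B3–B4, B4–B5, B5–B6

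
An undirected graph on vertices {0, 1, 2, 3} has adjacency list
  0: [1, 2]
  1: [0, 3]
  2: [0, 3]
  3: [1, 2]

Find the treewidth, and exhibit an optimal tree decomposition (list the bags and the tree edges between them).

The largest bag has 3 vertices, giving width 2; this decomposition certifies tw(G) ≤ 2. For the lower bound, G contains the cycle 1–3–2–0–1, so G is not a forest; only forests have treewidth ≤ 1, hence tw(G) ≥ 2. Combining the bounds, tw(G) = 2.

Treewidth 2.
One optimal decomposition is:
Bags: B1 = {1, 2, 3}  B2 = {0, 1, 2}
Tree: B1–B2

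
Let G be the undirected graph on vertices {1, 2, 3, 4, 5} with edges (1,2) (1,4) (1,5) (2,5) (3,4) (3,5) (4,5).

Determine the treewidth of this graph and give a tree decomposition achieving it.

Treewidth 2.
One optimal decomposition is:
Bags: B1 = {1, 4, 5}  B2 = {3, 4, 5}  B3 = {1, 2, 5}
Tree: B1–B2, B1–B3

Each bag holds 3 vertices, so the decomposition has width 2, which upper-bounds the treewidth. Conversely, {1, 2, 5} is a clique of size 3, and the vertices of any clique must share a bag in every tree decomposition; so some bag has ≥ 3 vertices and tw(G) ≥ 2. Therefore the treewidth is 2.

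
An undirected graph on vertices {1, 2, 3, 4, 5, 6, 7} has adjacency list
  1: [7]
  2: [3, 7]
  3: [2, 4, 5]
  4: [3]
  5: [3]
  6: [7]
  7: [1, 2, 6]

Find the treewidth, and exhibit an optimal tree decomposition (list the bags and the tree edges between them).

Each bag holds 2 vertices, so the decomposition has width 1, which upper-bounds the treewidth. G has an edge, so its treewidth is at least 1. Therefore the treewidth is 1.

Treewidth 1.
One such decomposition:
Bags: B1 = {2, 7}  B2 = {6, 7}  B3 = {2, 3}  B4 = {3, 4}  B5 = {3, 5}  B6 = {1, 7}
Tree: B1–B2, B1–B3, B3–B4, B4–B5, B1–B6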